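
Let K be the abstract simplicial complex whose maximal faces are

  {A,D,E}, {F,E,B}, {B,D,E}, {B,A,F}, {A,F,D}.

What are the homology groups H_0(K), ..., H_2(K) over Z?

We work with the vertex ordering A < B < D < E < F. The simplices of K, each written with vertices in increasing order, are:

  0-simplices (5): A, B, D, E, F
  1-simplices (10): AB, AD, AE, AF, BD, BE, BF, DE, DF, EF
  2-simplices (5): ABF, ADE, ADF, BDE, BEF

so the chain groups are C_0 ≅ Z^5, C_1 ≅ Z^10, C_2 ≅ Z^5.

∂_1: C_1 → C_0 maps an edge to its endpoints' difference, ∂[p,q] = q − p. For instance
  ∂BE = E − B.
As a 5×10 matrix over Z this has rank 4, with invariant factors (1,1,1,1).

Boundary ∂_2: C_2 → C_1 sends each 2-simplex [p,q,r] to [q,r] − [p,r] + [p,q]. For instance
  ∂ABF = BF − AF + AB,
  ∂ADE = DE − AE + AD.
This gives a 10×5 integer matrix of rank 5; reducing to Smith normal form yields diagonal entries (1,1,1,1,1).

Reading off H_k = ker ∂_k / im ∂_{k+1}:

  H_0: rank C_0 − rank ∂_1 = 5 − 4 = 1, and the invariant factors of ∂_1 are all 1, so H_0 = Z.
  H_1: rank ker ∂_1 − rank ∂_2 = (10 − 4) − 5 = 1, and the invariant factors of ∂_2 are all 1, so H_1 = Z.
  H_2: rank ker ∂_2 − rank ∂_3 = (5 − 5) − 0 = 0, and there is no ∂_3, so H_2 = 0.

(K is a triangulation of the Möbius band.)

H_0 ≅ Z,  H_1 ≅ Z,  H_2 = 0.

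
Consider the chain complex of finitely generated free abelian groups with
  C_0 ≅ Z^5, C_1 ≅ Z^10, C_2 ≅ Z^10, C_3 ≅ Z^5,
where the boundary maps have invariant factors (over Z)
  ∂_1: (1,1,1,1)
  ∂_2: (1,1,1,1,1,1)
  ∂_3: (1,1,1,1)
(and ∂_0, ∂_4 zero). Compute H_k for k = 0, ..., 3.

H_0: b_0 = 5 − 0 − 4 = 1; torsion from ∂_1 factors > 1: none. So H_0 = Z.
H_1: b_1 = 10 − 4 − 6 = 0; torsion from ∂_2 factors > 1: none. So H_1 = 0.
H_2: b_2 = 10 − 6 − 4 = 0; torsion from ∂_3 factors > 1: none. So H_2 = 0.
H_3: b_3 = 5 − 4 − 0 = 1; torsion from ∂_4 factors > 1: none. So H_3 = Z.

H_0 = Z,  H_1 = 0,  H_2 = 0,  H_3 = Z.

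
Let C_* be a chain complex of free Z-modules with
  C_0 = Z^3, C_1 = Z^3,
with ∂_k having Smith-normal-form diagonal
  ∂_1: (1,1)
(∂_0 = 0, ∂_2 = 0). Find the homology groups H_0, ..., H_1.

H_0: b_0 = 3 − 0 − 2 = 1; torsion from ∂_1 factors > 1: none. So H_0 ≅ Z.
H_1: b_1 = 3 − 2 − 0 = 1; torsion from ∂_2 factors > 1: none. So H_1 ≅ Z.

H_0 ≅ Z,  H_1 ≅ Z.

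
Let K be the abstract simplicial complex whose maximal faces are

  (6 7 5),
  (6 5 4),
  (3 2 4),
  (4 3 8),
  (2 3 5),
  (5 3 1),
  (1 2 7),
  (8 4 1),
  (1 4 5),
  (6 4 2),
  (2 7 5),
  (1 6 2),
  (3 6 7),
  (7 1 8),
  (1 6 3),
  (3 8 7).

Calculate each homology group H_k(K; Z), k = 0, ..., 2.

Take the total order 1 < 2 < 3 < 4 < 5 < 6 < 7 < 8 on the vertex set. Then K (dimension 2) consists of the simplices:

  0-simplices (8): [1], [2], [3], [4], [5], [6], [7], [8]
  1-simplices (24): (24 of them)
  2-simplices (16): [1,2,6], [1,2,7], [1,3,5], [1,3,6], [1,4,5], [1,4,8], [1,7,8], [2,3,4], [2,3,5], [2,4,6], [2,5,7], [3,4,8], [3,6,7], [3,7,8], [4,5,6], [5,6,7]

giving chain groups C_0 ≅ Z^8, C_1 ≅ Z^24, C_2 ≅ Z^16.

∂_1: C_1 → C_0 is given by ∂[p,q] = [q] − [p]. For instance
  ∂[3,7] = [7] − [3].
The 8×24 boundary matrix has rank 7 and Smith normal form diag(1,1,1,1,1,1,1).

The boundary map ∂_2: C_2 → C_1 sends each 2-simplex [p,q,r] to [q,r] − [p,r] + [p,q]. For instance
  ∂[2,3,4] = [3,4] − [2,4] + [2,3],
  ∂[1,3,6] = [3,6] − [1,6] + [1,3].
This gives a 24×16 integer matrix of rank 15; reducing to Smith normal form yields diagonal entries (1,1,1,1,1,1,1,1,1,1,1,1,1,1,1).

Reading off H_k = ker ∂_k / im ∂_{k+1}:

  H_0: rank C_0 − rank ∂_1 = 8 − 7 = 1, and the invariant factors of ∂_1 are all 1, so H_0 = Z.
  H_1: rank ker ∂_1 − rank ∂_2 = (24 − 7) − 15 = 2, and the invariant factors of ∂_2 are all 1, so H_1 = Z^2.
  H_2: rank ker ∂_2 − rank ∂_3 = (16 − 15) − 0 = 1, and there is no ∂_3, so H_2 = Z.

As a check, the Euler characteristic is 8 − 24 + 16 = 0, which agrees with 1 − 2 + 1 = 0.
(K is a triangulation of the torus T^2.)

H_0 ≅ Z,  H_1 ≅ Z^2,  H_2 ≅ Z.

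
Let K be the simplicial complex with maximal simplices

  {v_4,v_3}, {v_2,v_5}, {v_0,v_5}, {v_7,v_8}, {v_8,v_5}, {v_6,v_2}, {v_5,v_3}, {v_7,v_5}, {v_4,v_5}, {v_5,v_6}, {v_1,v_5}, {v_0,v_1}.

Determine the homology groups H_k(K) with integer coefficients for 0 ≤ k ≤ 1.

K has 9 vertices, 12 edges.
rank ∂_0 = 0, rank ∂_1 = 8 ⇒ b_0 = 9 − 0 − 8 = 1; all invariant factors of ∂_1 are 1 so no torsion. So H_0 = Z.
rank ∂_1 = 8, rank ∂_2 = 0 ⇒ b_1 = 12 − 8 − 0 = 4. So H_1 = Z^4.

H_0 = Z,  H_1 = Z^4.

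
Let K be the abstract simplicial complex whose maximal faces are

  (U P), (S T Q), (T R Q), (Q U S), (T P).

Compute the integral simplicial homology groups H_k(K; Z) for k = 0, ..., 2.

We work with the vertex ordering P < Q < R < S < T < U. The simplices of K, each written with vertices in increasing order, are:

  0-simplices (6): P, Q, R, S, T, U
  1-simplices (9): PT, PU, QR, QS, QT, QU, RT, ST, SU
  2-simplices (3): QRT, QST, QSU

so the chain groups are C_0 ≅ Z^6, C_1 ≅ Z^9, C_2 ≅ Z^3.

∂_1: C_1 → C_0 maps an edge to its endpoints' difference, ∂[p,q] = q − p.
The 6×9 boundary matrix has rank 5 and Smith normal form diag(1,1,1,1,1).

Boundary ∂_2: C_2 → C_1 sends each 2-simplex [p,q,r] to [q,r] − [p,r] + [p,q]. For instance
  ∂QRT = RT − QT + QR,
  ∂QSU = SU − QU + QS.
This gives a 9×3 integer matrix of rank 3; reducing to Smith normal form yields diagonal entries (1,1,1).

From H_k ≅ ker(∂_k) / im(∂_{k+1}) we obtain:

  H_0: rank C_0 − rank ∂_1 = 6 − 5 = 1, and the invariant factors of ∂_1 are all 1, so H_0 = Z.
  H_1: rank ker ∂_1 − rank ∂_2 = (9 − 5) − 3 = 1, and the invariant factors of ∂_2 are all 1, so H_1 = Z.
  H_2: rank ker ∂_2 − rank ∂_3 = (3 − 3) − 0 = 0, and there is no ∂_3, so H_2 = 0.

H_0 = Z,  H_1 = Z,  H_2 = 0.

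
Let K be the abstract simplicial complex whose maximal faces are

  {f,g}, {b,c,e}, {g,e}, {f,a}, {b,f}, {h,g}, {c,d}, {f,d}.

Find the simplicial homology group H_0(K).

Take the total order a < b < c < d < e < f < g < h on the vertex set. Then K (dimension 2) consists of the simplices:

  0-simplices (8): a, b, c, d, e, f, g, h
  1-simplices (10): af, bc, be, bf, cd, ce, df, eg, fg, gh
  2-simplices (1): bce

Hence C_0 ≅ Z^8, C_1 ≅ Z^10, C_2 ≅ Z^1.

Boundary ∂_1: C_1 → C_0 sends each edge [p,q] (with p < q) to q − p. For instance
  ∂ce = e − c.
The resulting 8×10 matrix has rank 7, and its Smith normal form has invariant factors (1,1,1,1,1,1,1).

∂_2: C_2 → C_1 acts by ∂[p,q,r] = [q,r] − [p,r] + [p,q]. For instance
  ∂bce = ce − be + bc.
This gives a 10×1 integer matrix of rank 1; reducing to Smith normal form yields diagonal entries (1).

Now H_k = ker ∂_k / im ∂_{k+1}, so:

  H_0: rank C_0 − rank ∂_1 = 8 − 7 = 1, and the invariant factors of ∂_1 are all 1, so H_0 = Z.

H_0 = Z.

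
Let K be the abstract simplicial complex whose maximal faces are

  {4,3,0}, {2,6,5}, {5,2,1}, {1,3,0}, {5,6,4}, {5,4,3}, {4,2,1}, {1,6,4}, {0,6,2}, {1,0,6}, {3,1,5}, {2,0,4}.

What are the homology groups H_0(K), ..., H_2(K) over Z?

Order the vertices as 0 < 1 < 2 < 3 < 4 < 5 < 6. Listing each simplex with vertices in this order, K has dimension 2 with simplices:

  0-simplices (7): [0], [1], [2], [3], [4], [5], [6]
  1-simplices (18): [0,1], [0,2], [0,3], [0,4], [0,6], [1,2], [1,3], [1,4], [1,5], [1,6], [2,4], [2,5], [2,6], [3,4], [3,5], [4,5], [4,6], [5,6]
  2-simplices (12): [0,1,3], [0,1,6], [0,2,4], [0,2,6], [0,3,4], [1,2,4], [1,2,5], [1,3,5], [1,4,6], [2,5,6], [3,4,5], [4,5,6]

so the chain groups are C_0 ≅ Z^7, C_1 ≅ Z^18, C_2 ≅ Z^12.

Boundary ∂_1: C_1 → C_0 maps an edge to its endpoints' difference, ∂[p,q] = q − p.
As a 7×18 matrix over Z this has rank 6, with invariant factors (1,1,1,1,1,1).

Boundary ∂_2: C_2 → C_1 acts by ∂[p,q,r] = [q,r] − [p,r] + [p,q]. For instance
  ∂[4,5,6] = [5,6] − [4,6] + [4,5],
  ∂[1,4,6] = [4,6] − [1,6] + [1,4].
As a 18×12 matrix over Z this has rank 12, with invariant factors (1,1,1,1,1,1,1,1,1,1,1,2).

Now H_k = ker ∂_k / im ∂_{k+1}, so:

  H_0: rank C_0 − rank ∂_1 = 7 − 6 = 1, and the invariant factors of ∂_1 are all 1, so H_0 = Z.
  H_1: rank ker ∂_1 − rank ∂_2 = (18 − 6) − 12 = 0, and ∂_2 has invariant factor 2 > 1, so H_1 = Z/2.
  H_2: rank ker ∂_2 − rank ∂_3 = (12 − 12) − 0 = 0, and there is no ∂_3, so H_2 = 0.

H_0 ≅ Z,  H_1 ≅ Z/2,  H_2 = 0.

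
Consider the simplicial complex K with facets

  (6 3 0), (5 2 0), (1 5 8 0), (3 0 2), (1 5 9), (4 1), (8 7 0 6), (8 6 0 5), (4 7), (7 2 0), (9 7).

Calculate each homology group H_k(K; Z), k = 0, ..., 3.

H_0 = Z,  H_1 = Z^2,  H_2 = 0,  H_3 = 0.

Take the total order 0 < 1 < 2 < 3 < 4 < 5 < 6 < 7 < 8 < 9 on the vertex set. Then K (dimension 3) consists of the simplices:

  0-simplices (10): [0], [1], [2], [3], [4], [5], [6], [7], [8], [9]
  1-simplices (23): [0,1], [0,2], [0,3], [0,5], [0,6], [0,7], [0,8], [1,4], [1,5], [1,8], [1,9], [2,3], [2,5], [2,7], [3,6], [4,7], [5,6], [5,8], [5,9], [6,7], [6,8], [7,8], [7,9]
  2-simplices (15): [0,1,5], [0,1,8], [0,2,3], [0,2,5], [0,2,7], [0,3,6], [0,5,6], [0,5,8], [0,6,7], [0,6,8], [0,7,8], [1,5,8], [1,5,9], [5,6,8], [6,7,8]
  3-simplices (3): [0,1,5,8], [0,5,6,8], [0,6,7,8]

Hence C_0 ≅ Z^10, C_1 ≅ Z^23, C_2 ≅ Z^15, C_3 ≅ Z^3.

Boundary ∂_1: C_1 → C_0 sends each edge [p,q] (with p < q) to q − p. For instance
  ∂[4,7] = [7] − [4].
The 10×23 boundary matrix has rank 9 and Smith normal form diag(1,1,1,1,1,1,1,1,1).

The boundary map ∂_2: C_2 → C_1 maps a triangle to the signed sum of its edges. For instance
  ∂[0,5,8] = [5,8] − [0,8] + [0,5],
  ∂[0,6,7] = [6,7] − [0,7] + [0,6].
The resulting 23×15 matrix has rank 12, and its Smith normal form has invariant factors (1,1,1,1,1,1,1,1,1,1,1,1).

The boundary map ∂_3: C_3 → C_2 sends each 3-simplex σ to the alternating sum Σ_i (−1)^i (σ with its i-th vertex removed). For instance
  ∂[0,1,5,8] = [1,5,8] − [0,5,8] + [0,1,8] − [0,1,5],
  ∂[0,5,6,8] = [5,6,8] − [0,6,8] + [0,5,8] − [0,5,6].
As a 15×3 matrix over Z this has rank 3, with invariant factors (1,1,1).

Now H_k = ker ∂_k / im ∂_{k+1}, so:

  H_0: rank C_0 − rank ∂_1 = 10 − 9 = 1, and the invariant factors of ∂_1 are all 1, so H_0 = Z.
  H_1: rank ker ∂_1 − rank ∂_2 = (23 − 9) − 12 = 2, and the invariant factors of ∂_2 are all 1, so H_1 = Z^2.
  H_2: rank ker ∂_2 − rank ∂_3 = (15 − 12) − 3 = 0, and the invariant factors of ∂_3 are all 1, so H_2 = 0.
  H_3: rank ker ∂_3 − rank ∂_4 = (3 − 3) − 0 = 0, and there is no ∂_4, so H_3 = 0.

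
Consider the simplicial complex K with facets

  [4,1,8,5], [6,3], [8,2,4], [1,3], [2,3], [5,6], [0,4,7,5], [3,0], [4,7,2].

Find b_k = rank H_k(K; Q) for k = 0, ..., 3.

b_0 = 1, b_1 = 3, b_2 = 0, b_3 = 0.

Take the total order 0 < 1 < 2 < 3 < 4 < 5 < 6 < 7 < 8 on the vertex set. Then K (dimension 3) consists of the simplices:

  0-simplices (9): [0], [1], [2], [3], [4], [5], [6], [7], [8]
  1-simplices (19): [0,3], [0,4], [0,5], [0,7], [1,3], [1,4], [1,5], [1,8], [2,3], [2,4], [2,7], [2,8], [3,6], [4,5], [4,7], [4,8], [5,6], [5,7], [5,8]
  2-simplices (10): [0,4,5], [0,4,7], [0,5,7], [1,4,5], [1,4,8], [1,5,8], [2,4,7], [2,4,8], [4,5,7], [4,5,8]
  3-simplices (2): [0,4,5,7], [1,4,5,8]

giving chain groups C_0 ≅ Z^9, C_1 ≅ Z^19, C_2 ≅ Z^10, C_3 ≅ Z^2.

Boundary ∂_1: C_1 → C_0 is given by ∂[p,q] = [q] − [p].
The 9×19 boundary matrix has rank 8 and Smith normal form diag(1,1,1,1,1,1,1,1).

∂_2: C_2 → C_1 acts by ∂[p,q,r] = [q,r] − [p,r] + [p,q]. For instance
  ∂[2,4,8] = [4,8] − [2,8] + [2,4],
  ∂[1,4,5] = [4,5] − [1,5] + [1,4].
This gives a 19×10 integer matrix of rank 8; reducing to Smith normal form yields diagonal entries (1,1,1,1,1,1,1,1).

Boundary ∂_3: C_3 → C_2 sends each 3-simplex σ to the alternating sum Σ_i (−1)^i (σ with its i-th vertex removed). For instance
  ∂[1,4,5,8] = [4,5,8] − [1,5,8] + [1,4,8] − [1,4,5],
  ∂[0,4,5,7] = [4,5,7] − [0,5,7] + [0,4,7] − [0,4,5].
The 10×2 boundary matrix has rank 2 and Smith normal form diag(1,1).

From H_k ≅ ker(∂_k) / im(∂_{k+1}) we obtain:

  H_0: rank C_0 − rank ∂_1 = 9 − 8 = 1, and the invariant factors of ∂_1 are all 1, so H_0 ≅ Z.
  H_1: rank ker ∂_1 − rank ∂_2 = (19 − 8) − 8 = 3, and the invariant factors of ∂_2 are all 1, so H_1 ≅ Z^3.
  H_2: rank ker ∂_2 − rank ∂_3 = (10 − 8) − 2 = 0, and the invariant factors of ∂_3 are all 1, so H_2 ≅ 0.
  H_3: rank ker ∂_3 − rank ∂_4 = (2 − 2) − 0 = 0, and there is no ∂_4, so H_3 ≅ 0.

As a check, the Euler characteristic is 9 − 19 + 10 − 2 = -2, which agrees with 1 − 3 + 0 − 0 = -2.

Hence the Betti numbers are b_0 = 1, b_1 = 3, b_2 = 0, b_3 = 0.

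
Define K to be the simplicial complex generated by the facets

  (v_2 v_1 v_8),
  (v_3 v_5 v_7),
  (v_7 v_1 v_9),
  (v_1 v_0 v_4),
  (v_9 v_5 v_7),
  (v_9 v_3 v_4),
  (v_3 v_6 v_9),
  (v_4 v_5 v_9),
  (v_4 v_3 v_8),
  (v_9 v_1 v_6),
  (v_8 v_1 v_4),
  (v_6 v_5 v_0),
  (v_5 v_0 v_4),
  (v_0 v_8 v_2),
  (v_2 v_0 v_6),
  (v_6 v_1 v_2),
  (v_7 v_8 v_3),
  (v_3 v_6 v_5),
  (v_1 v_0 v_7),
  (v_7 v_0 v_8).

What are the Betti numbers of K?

b_0 = 1, b_1 = 1, b_2 = 0.

Take the total order v_0 < v_1 < v_2 < v_3 < v_4 < v_5 < v_6 < v_7 < v_8 < v_9 on the vertex set. Then K (dimension 2) consists of the simplices:

  0-simplices (10): [v_0], [v_1], [v_2], [v_3], [v_4], [v_5], [v_6], [v_7], [v_8], [v_9]
  1-simplices (30): (30 of them)
  2-simplices (20): (20 of them)

giving chain groups C_0 ≅ Z^10, C_1 ≅ Z^30, C_2 ≅ Z^20.

The boundary map ∂_1: C_1 → C_0 maps an edge to its endpoints' difference, ∂[p,q] = q − p.
This gives a 10×30 integer matrix of rank 9; reducing to Smith normal form yields diagonal entries (1,1,1,1,1,1,1,1,1).

The boundary map ∂_2: C_2 → C_1 sends each 2-simplex [p,q,r] to [q,r] − [p,r] + [p,q]. For instance
  ∂[v_3,v_4,v_9] = [v_4,v_9] − [v_3,v_9] + [v_3,v_4],
  ∂[v_0,v_1,v_4] = [v_1,v_4] − [v_0,v_4] + [v_0,v_1].
The 30×20 boundary matrix has rank 20 and Smith normal form diag(1,1,1,1,1,1,1,1,1,1,1,1,1,1,1,1,1,1,1,2).

Now H_k = ker ∂_k / im ∂_{k+1}, so:

  H_0: rank C_0 − rank ∂_1 = 10 − 9 = 1, and the invariant factors of ∂_1 are all 1, so H_0 = Z.
  H_1: rank ker ∂_1 − rank ∂_2 = (30 − 9) − 20 = 1, and ∂_2 has invariant factor 2 > 1, so H_1 = Z ⊕ Z/2.
  H_2: rank ker ∂_2 − rank ∂_3 = (20 − 20) − 0 = 0, and there is no ∂_3, so H_2 = 0.

Hence the Betti numbers are b_0 = 1, b_1 = 1, b_2 = 0.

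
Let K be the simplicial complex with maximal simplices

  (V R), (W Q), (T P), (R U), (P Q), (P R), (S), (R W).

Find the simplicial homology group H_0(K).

H_0 = Z^2.

We work with the vertex ordering P < Q < R < S < T < U < V < W. The simplices of K, each written with vertices in increasing order, are:

  0-simplices (8): P, Q, R, S, T, U, V, W
  1-simplices (7): PQ, PR, PT, QW, RU, RV, RW

so the chain groups are C_0 ≅ Z^8, C_1 ≅ Z^7.

Boundary ∂_1: C_1 → C_0 is given by ∂[p,q] = [q] − [p]. For instance
  ∂RV = V − R.
As a 8×7 matrix over Z this has rank 6, with invariant factors (1,1,1,1,1,1).

From H_k ≅ ker(∂_k) / im(∂_{k+1}) we obtain:

  H_0: rank C_0 − rank ∂_1 = 8 − 6 = 2, and the invariant factors of ∂_1 are all 1, so H_0 ≅ Z^2.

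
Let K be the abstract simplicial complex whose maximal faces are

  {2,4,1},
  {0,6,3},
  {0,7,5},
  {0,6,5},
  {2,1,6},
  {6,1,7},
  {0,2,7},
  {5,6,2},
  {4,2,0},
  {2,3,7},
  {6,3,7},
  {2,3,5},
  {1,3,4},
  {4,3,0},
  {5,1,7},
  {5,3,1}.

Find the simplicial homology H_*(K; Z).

H_0 ≅ Z,  H_1 ≅ Z^2,  H_2 ≅ Z.

Fix the vertex order 0 < 1 < 2 < 3 < 4 < 5 < 6 < 7 and write every simplex with vertices in increasing order. Then dim K = 2 and the simplices of K are:

  0-simplices (8): [0], [1], [2], [3], [4], [5], [6], [7]
  1-simplices (24): (24 of them)
  2-simplices (16): [0,2,4], [0,2,7], [0,3,4], [0,3,6], [0,5,6], [0,5,7], [1,2,4], [1,2,6], [1,3,4], [1,3,5], [1,5,7], [1,6,7], [2,3,5], [2,3,7], [2,5,6], [3,6,7]

Hence C_0 ≅ Z^8, C_1 ≅ Z^24, C_2 ≅ Z^16.

∂_1: C_1 → C_0 is given by ∂[p,q] = [q] − [p]. For instance
  ∂[0,6] = [6] − [0].
The resulting 8×24 matrix has rank 7, and its Smith normal form has invariant factors (1,1,1,1,1,1,1).

∂_2: C_2 → C_1 sends each 2-simplex [p,q,r] to [q,r] − [p,r] + [p,q]. For instance
  ∂[1,6,7] = [6,7] − [1,7] + [1,6],
  ∂[0,3,6] = [3,6] − [0,6] + [0,3].
This gives a 24×16 integer matrix of rank 15; reducing to Smith normal form yields diagonal entries (1,1,1,1,1,1,1,1,1,1,1,1,1,1,1).

Computing H_k = (kernel of ∂_k) / (image of ∂_{k+1}):

  H_0: rank C_0 − rank ∂_1 = 8 − 7 = 1, and the invariant factors of ∂_1 are all 1, so H_0 = Z.
  H_1: rank ker ∂_1 − rank ∂_2 = (24 − 7) − 15 = 2, and the invariant factors of ∂_2 are all 1, so H_1 = Z^2.
  H_2: rank ker ∂_2 − rank ∂_3 = (16 − 15) − 0 = 1, and there is no ∂_3, so H_2 = Z.

As a check, the Euler characteristic is 8 − 24 + 16 = 0, which agrees with 1 − 2 + 1 = 0.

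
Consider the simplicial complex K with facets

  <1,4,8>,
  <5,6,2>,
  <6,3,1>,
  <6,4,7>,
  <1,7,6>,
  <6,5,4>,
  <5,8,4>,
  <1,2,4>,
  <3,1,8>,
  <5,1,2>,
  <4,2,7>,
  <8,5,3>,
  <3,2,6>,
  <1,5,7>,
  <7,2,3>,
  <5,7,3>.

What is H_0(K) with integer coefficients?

H_0 ≅ Z.

Order the vertices as 1 < 2 < 3 < 4 < 5 < 6 < 7 < 8. Listing each simplex with vertices in this order, K has dimension 2 with simplices:

  0-simplices (8): [1], [2], [3], [4], [5], [6], [7], [8]
  1-simplices (24): (24 of them)
  2-simplices (16): [1,2,4], [1,2,5], [1,3,6], [1,3,8], [1,4,8], [1,5,7], [1,6,7], [2,3,6], [2,3,7], [2,4,7], [2,5,6], [3,5,7], [3,5,8], [4,5,6], [4,5,8], [4,6,7]

so the chain groups are C_0 ≅ Z^8, C_1 ≅ Z^24, C_2 ≅ Z^16.

Boundary ∂_1: C_1 → C_0 sends each edge [p,q] (with p < q) to q − p. For instance
  ∂[2,4] = [4] − [2].
This gives a 8×24 integer matrix of rank 7; reducing to Smith normal form yields diagonal entries (1,1,1,1,1,1,1).

∂_2: C_2 → C_1 sends each 2-simplex [p,q,r] to [q,r] − [p,r] + [p,q]. For instance
  ∂[1,5,7] = [5,7] − [1,7] + [1,5],
  ∂[1,3,6] = [3,6] − [1,6] + [1,3].
As a 24×16 matrix over Z this has rank 15, with invariant factors (1,1,1,1,1,1,1,1,1,1,1,1,1,1,1).

Computing H_k = (kernel of ∂_k) / (image of ∂_{k+1}):

  H_0: rank C_0 − rank ∂_1 = 8 − 7 = 1, and the invariant factors of ∂_1 are all 1, so H_0 = Z.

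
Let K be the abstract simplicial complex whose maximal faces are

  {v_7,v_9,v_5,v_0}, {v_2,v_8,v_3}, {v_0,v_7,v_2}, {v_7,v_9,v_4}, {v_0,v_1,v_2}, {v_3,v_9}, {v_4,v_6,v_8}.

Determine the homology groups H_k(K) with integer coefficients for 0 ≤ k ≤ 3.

Take the total order v_0 < v_1 < v_2 < v_3 < v_4 < v_5 < v_6 < v_7 < v_8 < v_9 on the vertex set. Then K (dimension 3) consists of the simplices:

  0-simplices (10): [v_0], [v_1], [v_2], [v_3], [v_4], [v_5], [v_6], [v_7], [v_8], [v_9]
  1-simplices (19): (19 of them)
  2-simplices (9): [v_0,v_1,v_2], [v_0,v_2,v_7], [v_0,v_5,v_7], [v_0,v_5,v_9], [v_0,v_7,v_9], [v_2,v_3,v_8], [v_4,v_6,v_8], [v_4,v_7,v_9], [v_5,v_7,v_9]
  3-simplices (1): [v_0,v_5,v_7,v_9]

so the chain groups are C_0 ≅ Z^10, C_1 ≅ Z^19, C_2 ≅ Z^9, C_3 ≅ Z^1.

The boundary map ∂_1: C_1 → C_0 maps an edge to its endpoints' difference, ∂[p,q] = q − p.
The resulting 10×19 matrix has rank 9, and its Smith normal form has invariant factors (1,1,1,1,1,1,1,1,1).

Boundary ∂_2: C_2 → C_1 sends each 2-simplex [p,q,r] to [q,r] − [p,r] + [p,q]. For instance
  ∂[v_5,v_7,v_9] = [v_7,v_9] − [v_5,v_9] + [v_5,v_7],
  ∂[v_0,v_5,v_9] = [v_5,v_9] − [v_0,v_9] + [v_0,v_5].
As a 19×9 matrix over Z this has rank 8, with invariant factors (1,1,1,1,1,1,1,1).

∂_3: C_3 → C_2 sends each 3-simplex σ to the alternating sum Σ_i (−1)^i (σ with its i-th vertex removed). For instance
  ∂[v_0,v_5,v_7,v_9] = [v_5,v_7,v_9] − [v_0,v_7,v_9] + [v_0,v_5,v_9] − [v_0,v_5,v_7].
This gives a 9×1 integer matrix of rank 1; reducing to Smith normal form yields diagonal entries (1).

Now H_k = ker ∂_k / im ∂_{k+1}, so:

  H_0: rank C_0 − rank ∂_1 = 10 − 9 = 1, and the invariant factors of ∂_1 are all 1, so H_0 ≅ Z.
  H_1: rank ker ∂_1 − rank ∂_2 = (19 − 9) − 8 = 2, and the invariant factors of ∂_2 are all 1, so H_1 ≅ Z^2.
  H_2: rank ker ∂_2 − rank ∂_3 = (9 − 8) − 1 = 0, and the invariant factors of ∂_3 are all 1, so H_2 ≅ 0.
  H_3: rank ker ∂_3 − rank ∂_4 = (1 − 1) − 0 = 0, and there is no ∂_4, so H_3 ≅ 0.

H_0 ≅ Z,  H_1 ≅ Z^2,  H_2 = 0,  H_3 = 0.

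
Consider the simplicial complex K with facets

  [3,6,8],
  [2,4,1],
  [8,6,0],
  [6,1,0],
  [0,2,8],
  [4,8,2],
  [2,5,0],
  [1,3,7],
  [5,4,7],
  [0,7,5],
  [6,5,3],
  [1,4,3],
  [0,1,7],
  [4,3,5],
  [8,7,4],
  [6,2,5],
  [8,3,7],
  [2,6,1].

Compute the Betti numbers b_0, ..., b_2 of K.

b_0 = 1, b_1 = 1, b_2 = 0.

Take the total order 0 < 1 < 2 < 3 < 4 < 5 < 6 < 7 < 8 on the vertex set. Then K (dimension 2) consists of the simplices:

  0-simplices (9): [0], [1], [2], [3], [4], [5], [6], [7], [8]
  1-simplices (27): (27 of them)
  2-simplices (18): [0,1,6], [0,1,7], [0,2,5], [0,2,8], [0,5,7], [0,6,8], [1,2,4], [1,2,6], [1,3,4], [1,3,7], [2,4,8], [2,5,6], [3,4,5], [3,5,6], [3,6,8], [3,7,8], [4,5,7], [4,7,8]

so the chain groups are C_0 ≅ Z^9, C_1 ≅ Z^27, C_2 ≅ Z^18.

Boundary ∂_1: C_1 → C_0 maps an edge to its endpoints' difference, ∂[p,q] = q − p. For instance
  ∂[3,8] = [8] − [3].
As a 9×27 matrix over Z this has rank 8, with invariant factors (1,1,1,1,1,1,1,1).

Boundary ∂_2: C_2 → C_1 maps a triangle to the signed sum of its edges. For instance
  ∂[2,5,6] = [5,6] − [2,6] + [2,5],
  ∂[3,6,8] = [6,8] − [3,8] + [3,6].
The 27×18 boundary matrix has rank 18 and Smith normal form diag(1,1,1,1,1,1,1,1,1,1,1,1,1,1,1,1,1,2).

From H_k ≅ ker(∂_k) / im(∂_{k+1}) we obtain:

  H_0: rank C_0 − rank ∂_1 = 9 − 8 = 1, and the invariant factors of ∂_1 are all 1, so H_0 = Z.
  H_1: rank ker ∂_1 − rank ∂_2 = (27 − 8) − 18 = 1, and ∂_2 has invariant factor 2 > 1, so H_1 = Z ⊕ Z_2.
  H_2: rank ker ∂_2 − rank ∂_3 = (18 − 18) − 0 = 0, and there is no ∂_3, so H_2 = 0.

Hence the Betti numbers are b_0 = 1, b_1 = 1, b_2 = 0.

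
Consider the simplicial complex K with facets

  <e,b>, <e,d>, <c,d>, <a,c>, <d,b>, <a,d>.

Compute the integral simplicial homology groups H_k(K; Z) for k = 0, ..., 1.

Fix the vertex order a < b < c < d < e and write every simplex with vertices in increasing order. Then dim K = 1 and the simplices of K are:

  0-simplices (5): a, b, c, d, e
  1-simplices (6): ac, ad, bd, be, cd, de

Hence C_0 ≅ Z^5, C_1 ≅ Z^6.

∂_1: C_1 → C_0 maps an edge to its endpoints' difference, ∂[p,q] = q − p.
The resulting 5×6 matrix has rank 4, and its Smith normal form has invariant factors (1,1,1,1).

Now H_k = ker ∂_k / im ∂_{k+1}, so:

  H_0: rank C_0 − rank ∂_1 = 5 − 4 = 1, and the invariant factors of ∂_1 are all 1, so H_0 = Z.
  H_1: rank ker ∂_1 − rank ∂_2 = (6 − 4) − 0 = 2, and there is no ∂_2, so H_1 = Z^2.

(K is a triangulation of a wedge of 2 circles.)

H_0 ≅ Z,  H_1 ≅ Z^2.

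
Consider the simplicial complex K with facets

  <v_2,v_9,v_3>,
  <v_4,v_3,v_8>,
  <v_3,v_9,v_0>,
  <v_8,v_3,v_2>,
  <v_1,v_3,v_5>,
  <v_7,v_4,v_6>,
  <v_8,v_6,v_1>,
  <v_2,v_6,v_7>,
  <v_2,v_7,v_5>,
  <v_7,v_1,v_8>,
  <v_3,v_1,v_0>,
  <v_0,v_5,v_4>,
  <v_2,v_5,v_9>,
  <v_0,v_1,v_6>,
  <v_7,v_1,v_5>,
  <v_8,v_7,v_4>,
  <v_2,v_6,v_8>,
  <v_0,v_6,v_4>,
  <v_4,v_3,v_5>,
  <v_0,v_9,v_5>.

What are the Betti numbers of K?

b_0 = 1, b_1 = 1, b_2 = 0.

Fix the vertex order v_0 < v_1 < v_2 < v_3 < v_4 < v_5 < v_6 < v_7 < v_8 < v_9 and write every simplex with vertices in increasing order. Then dim K = 2 and the simplices of K are:

  0-simplices (10): [v_0], [v_1], [v_2], [v_3], [v_4], [v_5], [v_6], [v_7], [v_8], [v_9]
  1-simplices (30): (30 of them)
  2-simplices (20): (20 of them)

so the chain groups are C_0 ≅ Z^10, C_1 ≅ Z^30, C_2 ≅ Z^20.

The boundary map ∂_1: C_1 → C_0 sends each edge [p,q] (with p < q) to q − p. For instance
  ∂[v_6,v_8] = [v_8] − [v_6].
The 10×30 boundary matrix has rank 9 and Smith normal form diag(1,1,1,1,1,1,1,1,1).

Boundary ∂_2: C_2 → C_1 acts by ∂[p,q,r] = [q,r] − [p,r] + [p,q]. For instance
  ∂[v_2,v_5,v_9] = [v_5,v_9] − [v_2,v_9] + [v_2,v_5],
  ∂[v_0,v_5,v_9] = [v_5,v_9] − [v_0,v_9] + [v_0,v_5].
This gives a 30×20 integer matrix of rank 20; reducing to Smith normal form yields diagonal entries (1,1,1,1,1,1,1,1,1,1,1,1,1,1,1,1,1,1,1,2).

Computing H_k = (kernel of ∂_k) / (image of ∂_{k+1}):

  H_0: rank C_0 − rank ∂_1 = 10 − 9 = 1, and the invariant factors of ∂_1 are all 1, so H_0 = Z.
  H_1: rank ker ∂_1 − rank ∂_2 = (30 − 9) − 20 = 1, and ∂_2 has invariant factor 2 > 1, so H_1 = Z ⊕ Z/2.
  H_2: rank ker ∂_2 − rank ∂_3 = (20 − 20) − 0 = 0, and there is no ∂_3, so H_2 = 0.

Hence the Betti numbers are b_0 = 1, b_1 = 1, b_2 = 0.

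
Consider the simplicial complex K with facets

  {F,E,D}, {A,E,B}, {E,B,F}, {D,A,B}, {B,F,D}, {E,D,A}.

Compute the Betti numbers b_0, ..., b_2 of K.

b_0 = 1, b_1 = 0, b_2 = 1.

We work with the vertex ordering A < B < D < E < F. The simplices of K, each written with vertices in increasing order, are:

  0-simplices (5): A, B, D, E, F
  1-simplices (9): AB, AD, AE, BD, BE, BF, DE, DF, EF
  2-simplices (6): ABD, ABE, ADE, BDF, BEF, DEF

giving chain groups C_0 ≅ Z^5, C_1 ≅ Z^9, C_2 ≅ Z^6.

∂_1: C_1 → C_0 is given by ∂[p,q] = [q] − [p]. For instance
  ∂EF = F − E.
The resulting 5×9 matrix has rank 4, and its Smith normal form has invariant factors (1,1,1,1).

The boundary map ∂_2: C_2 → C_1 acts by ∂[p,q,r] = [q,r] − [p,r] + [p,q]. For instance
  ∂BDF = DF − BF + BD,
  ∂ADE = DE − AE + AD.
As a 9×6 matrix over Z this has rank 5, with invariant factors (1,1,1,1,1).

Reading off H_k = ker ∂_k / im ∂_{k+1}:

  H_0: rank C_0 − rank ∂_1 = 5 − 4 = 1, and the invariant factors of ∂_1 are all 1, so H_0 ≅ Z.
  H_1: rank ker ∂_1 − rank ∂_2 = (9 − 4) − 5 = 0, and the invariant factors of ∂_2 are all 1, so H_1 ≅ 0.
  H_2: rank ker ∂_2 − rank ∂_3 = (6 − 5) − 0 = 1, and there is no ∂_3, so H_2 ≅ Z.

As a check, the Euler characteristic is 5 − 9 + 6 = 2, which agrees with 1 − 0 + 1 = 2.

Hence the Betti numbers are b_0 = 1, b_1 = 0, b_2 = 1.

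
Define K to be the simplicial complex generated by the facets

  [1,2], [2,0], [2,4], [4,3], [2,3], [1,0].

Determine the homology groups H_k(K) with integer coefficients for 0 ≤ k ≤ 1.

K has 5 vertices, 6 edges.
rank ∂_0 = 0, rank ∂_1 = 4 ⇒ b_0 = 5 − 0 − 4 = 1; all invariant factors of ∂_1 are 1 so no torsion. So H_0 = Z.
rank ∂_1 = 4, rank ∂_2 = 0 ⇒ b_1 = 6 − 4 − 0 = 2. So H_1 = Z^2.

H_0 = Z,  H_1 = Z^2.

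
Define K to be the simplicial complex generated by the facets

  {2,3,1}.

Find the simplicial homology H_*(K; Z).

Fix the vertex order 1 < 2 < 3 and write every simplex with vertices in increasing order. Then dim K = 2 and the simplices of K are:

  0-simplices (3): [1], [2], [3]
  1-simplices (3): [1,2], [1,3], [2,3]
  2-simplices (1): [1,2,3]

giving chain groups C_0 ≅ Z^3, C_1 ≅ Z^3, C_2 ≅ Z^1.

Boundary ∂_1: C_1 → C_0 is given by ∂[p,q] = [q] − [p].
As a 3×3 matrix over Z this has rank 2, with invariant factors (1,1).

The boundary map ∂_2: C_2 → C_1 sends each 2-simplex [p,q,r] to [q,r] − [p,r] + [p,q]. For instance
  ∂[1,2,3] = [2,3] − [1,3] + [1,2].
The 3×1 boundary matrix has rank 1 and Smith normal form diag(1).

Now H_k = ker ∂_k / im ∂_{k+1}, so:

  H_0: rank C_0 − rank ∂_1 = 3 − 2 = 1, and the invariant factors of ∂_1 are all 1, so H_0 ≅ Z.
  H_1: rank ker ∂_1 − rank ∂_2 = (3 − 2) − 1 = 0, and the invariant factors of ∂_2 are all 1, so H_1 ≅ 0.
  H_2: rank ker ∂_2 − rank ∂_3 = (1 − 1) − 0 = 0, and there is no ∂_3, so H_2 ≅ 0.

As a check, the Euler characteristic is 3 − 3 + 1 = 1, which agrees with 1 − 0 + 0 = 1.

H_0 ≅ Z,  H_1 = 0,  H_2 = 0.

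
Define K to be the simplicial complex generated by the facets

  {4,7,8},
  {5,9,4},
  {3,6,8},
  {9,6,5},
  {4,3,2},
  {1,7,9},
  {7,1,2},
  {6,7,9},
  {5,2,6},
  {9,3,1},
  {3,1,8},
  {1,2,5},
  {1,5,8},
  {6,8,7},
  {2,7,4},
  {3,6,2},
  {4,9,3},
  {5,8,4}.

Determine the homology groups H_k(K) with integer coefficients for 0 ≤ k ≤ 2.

H_0 ≅ Z,  H_1 ≅ Z^2,  H_2 ≅ Z.

Order the vertices as 1 < 2 < 3 < 4 < 5 < 6 < 7 < 8 < 9. Listing each simplex with vertices in this order, K has dimension 2 with simplices:

  0-simplices (9): [1], [2], [3], [4], [5], [6], [7], [8], [9]
  1-simplices (27): (27 of them)
  2-simplices (18): [1,2,5], [1,2,7], [1,3,8], [1,3,9], [1,5,8], [1,7,9], [2,3,4], [2,3,6], [2,4,7], [2,5,6], [3,4,9], [3,6,8], [4,5,8], [4,5,9], [4,7,8], [5,6,9], [6,7,8], [6,7,9]

Hence C_0 ≅ Z^9, C_1 ≅ Z^27, C_2 ≅ Z^18.

∂_1: C_1 → C_0 maps an edge to its endpoints' difference, ∂[p,q] = q − p.
As a 9×27 matrix over Z this has rank 8, with invariant factors (1,1,1,1,1,1,1,1).

The boundary map ∂_2: C_2 → C_1 acts by ∂[p,q,r] = [q,r] − [p,r] + [p,q]. For instance
  ∂[1,3,8] = [3,8] − [1,8] + [1,3],
  ∂[1,2,5] = [2,5] − [1,5] + [1,2].
The 27×18 boundary matrix has rank 17 and Smith normal form diag(1,1,1,1,1,1,1,1,1,1,1,1,1,1,1,1,1).

Reading off H_k = ker ∂_k / im ∂_{k+1}:

  H_0: rank C_0 − rank ∂_1 = 9 − 8 = 1, and the invariant factors of ∂_1 are all 1, so H_0 = Z.
  H_1: rank ker ∂_1 − rank ∂_2 = (27 − 8) − 17 = 2, and the invariant factors of ∂_2 are all 1, so H_1 = Z^2.
  H_2: rank ker ∂_2 − rank ∂_3 = (18 − 17) − 0 = 1, and there is no ∂_3, so H_2 = Z.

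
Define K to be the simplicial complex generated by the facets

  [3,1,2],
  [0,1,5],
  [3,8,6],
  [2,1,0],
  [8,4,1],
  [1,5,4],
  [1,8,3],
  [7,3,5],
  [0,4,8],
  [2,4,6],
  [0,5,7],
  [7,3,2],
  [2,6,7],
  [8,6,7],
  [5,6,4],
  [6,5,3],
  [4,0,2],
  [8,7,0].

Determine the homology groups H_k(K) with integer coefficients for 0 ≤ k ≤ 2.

H_0 = Z,  H_1 = Z ⊕ Z/2,  H_2 = 0.

Fix the vertex order 0 < 1 < 2 < 3 < 4 < 5 < 6 < 7 < 8 and write every simplex with vertices in increasing order. Then dim K = 2 and the simplices of K are:

  0-simplices (9): [0], [1], [2], [3], [4], [5], [6], [7], [8]
  1-simplices (27): (27 of them)
  2-simplices (18): [0,1,2], [0,1,5], [0,2,4], [0,4,8], [0,5,7], [0,7,8], [1,2,3], [1,3,8], [1,4,5], [1,4,8], [2,3,7], [2,4,6], [2,6,7], [3,5,6], [3,5,7], [3,6,8], [4,5,6], [6,7,8]

so the chain groups are C_0 ≅ Z^9, C_1 ≅ Z^27, C_2 ≅ Z^18.

∂_1: C_1 → C_0 sends each edge [p,q] (with p < q) to q − p. For instance
  ∂[0,5] = [5] − [0].
As a 9×27 matrix over Z this has rank 8, with invariant factors (1,1,1,1,1,1,1,1).

∂_2: C_2 → C_1 sends each 2-simplex [p,q,r] to [q,r] − [p,r] + [p,q]. For instance
  ∂[0,1,5] = [1,5] − [0,5] + [0,1],
  ∂[1,4,8] = [4,8] − [1,8] + [1,4].
The resulting 27×18 matrix has rank 18, and its Smith normal form has invariant factors (1,1,1,1,1,1,1,1,1,1,1,1,1,1,1,1,1,2).

Computing H_k = (kernel of ∂_k) / (image of ∂_{k+1}):

  H_0: rank C_0 − rank ∂_1 = 9 − 8 = 1, and the invariant factors of ∂_1 are all 1, so H_0 = Z.
  H_1: rank ker ∂_1 − rank ∂_2 = (27 − 8) − 18 = 1, and ∂_2 has invariant factor 2 > 1, so H_1 = Z ⊕ Z/2.
  H_2: rank ker ∂_2 − rank ∂_3 = (18 − 18) − 0 = 0, and there is no ∂_3, so H_2 = 0.

(K is a triangulation of the Klein bottle.)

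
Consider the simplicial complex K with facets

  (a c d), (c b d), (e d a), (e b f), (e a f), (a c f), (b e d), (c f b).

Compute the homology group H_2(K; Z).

We work with the vertex ordering a < b < c < d < e < f. The simplices of K, each written with vertices in increasing order, are:

  0-simplices (6): a, b, c, d, e, f
  1-simplices (12): ac, ad, ae, af, bc, bd, be, bf, cd, cf, de, ef
  2-simplices (8): acd, acf, ade, aef, bcd, bcf, bde, bef

Hence C_0 ≅ Z^6, C_1 ≅ Z^12, C_2 ≅ Z^8.

The boundary map ∂_1: C_1 → C_0 maps an edge to its endpoints' difference, ∂[p,q] = q − p.
The 6×12 boundary matrix has rank 5 and Smith normal form diag(1,1,1,1,1).

Boundary ∂_2: C_2 → C_1 acts by ∂[p,q,r] = [q,r] − [p,r] + [p,q]. For instance
  ∂bef = ef − bf + be,
  ∂bcf = cf − bf + bc.
As a 12×8 matrix over Z this has rank 7, with invariant factors (1,1,1,1,1,1,1).

Computing H_k = (kernel of ∂_k) / (image of ∂_{k+1}):

  H_2: rank ker ∂_2 − rank ∂_3 = (8 − 7) − 0 = 1, and there is no ∂_3, so H_2 ≅ Z.

(K is a triangulation of the 2-sphere S^2.)

H_2 = Z.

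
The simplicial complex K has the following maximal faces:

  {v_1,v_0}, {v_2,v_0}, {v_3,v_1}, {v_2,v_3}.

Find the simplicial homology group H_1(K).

We work with the vertex ordering v_0 < v_1 < v_2 < v_3. The simplices of K, each written with vertices in increasing order, are:

  0-simplices (4): [v_0], [v_1], [v_2], [v_3]
  1-simplices (4): [v_0,v_1], [v_0,v_2], [v_1,v_3], [v_2,v_3]

giving chain groups C_0 ≅ Z^4, C_1 ≅ Z^4.

∂_1: C_1 → C_0 maps an edge to its endpoints' difference, ∂[p,q] = q − p. For instance
  ∂[v_0,v_1] = [v_1] − [v_0].
The resulting 4×4 matrix has rank 3, and its Smith normal form has invariant factors (1,1,1).

Reading off H_k = ker ∂_k / im ∂_{k+1}:

  H_1: rank ker ∂_1 − rank ∂_2 = (4 − 3) − 0 = 1, and there is no ∂_2, so H_1 = Z.

H_1 = Z.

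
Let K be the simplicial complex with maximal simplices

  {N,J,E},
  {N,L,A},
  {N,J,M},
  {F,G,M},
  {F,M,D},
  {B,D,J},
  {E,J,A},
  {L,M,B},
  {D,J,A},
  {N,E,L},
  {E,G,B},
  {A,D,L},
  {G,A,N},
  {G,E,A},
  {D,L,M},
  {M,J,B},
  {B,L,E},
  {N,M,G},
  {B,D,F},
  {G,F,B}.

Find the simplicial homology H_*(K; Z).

Take the total order A < B < D < E < F < G < J < L < M < N on the vertex set. Then K (dimension 2) consists of the simplices:

  0-simplices (10): A, B, D, E, F, G, J, L, M, N
  1-simplices (30): AD, AE, AG, AJ, AL, AN, BD, BE, BF, BG, BJ, BL, BM, DF, DJ, DL, DM, EG, EJ, EL, EN, FG, FM, GM, GN, JM, JN, LM, LN, MN
  2-simplices (20): ADJ, ADL, AEG, AEJ, AGN, ALN, BDF, BDJ, BEG, BEL, BFG, BJM, BLM, DFM, DLM, EJN, ELN, FGM, GMN, JMN

Hence C_0 ≅ Z^10, C_1 ≅ Z^30, C_2 ≅ Z^20.

∂_1: C_1 → C_0 sends each edge [p,q] (with p < q) to q − p. For instance
  ∂DL = L − D.
As a 10×30 matrix over Z this has rank 9, with invariant factors (1,1,1,1,1,1,1,1,1).

∂_2: C_2 → C_1 maps a triangle to the signed sum of its edges. For instance
  ∂BEG = EG − BG + BE,
  ∂ADL = DL − AL + AD.
As a 30×20 matrix over Z this has rank 20, with invariant factors (1,1,1,1,1,1,1,1,1,1,1,1,1,1,1,1,1,1,1,2).

Reading off H_k = ker ∂_k / im ∂_{k+1}:

  H_0: rank C_0 − rank ∂_1 = 10 − 9 = 1, and the invariant factors of ∂_1 are all 1, so H_0 ≅ Z.
  H_1: rank ker ∂_1 − rank ∂_2 = (30 − 9) − 20 = 1, and ∂_2 has invariant factor 2 > 1, so H_1 ≅ Z ⊕ Z/2.
  H_2: rank ker ∂_2 − rank ∂_3 = (20 − 20) − 0 = 0, and there is no ∂_3, so H_2 ≅ 0.

As a check, the Euler characteristic is 10 − 30 + 20 = 0, which agrees with 1 − 1 + 0 = 0.

H_0 ≅ Z,  H_1 ≅ Z ⊕ Z/2,  H_2 = 0.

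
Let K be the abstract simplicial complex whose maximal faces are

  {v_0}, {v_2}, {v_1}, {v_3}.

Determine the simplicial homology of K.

Order the vertices as v_0 < v_1 < v_2 < v_3. Listing each simplex with vertices in this order, K has dimension 0 with simplices:

  0-simplices (4): [v_0], [v_1], [v_2], [v_3]

giving chain groups C_0 ≅ Z^4.

Computing H_k = (kernel of ∂_k) / (image of ∂_{k+1}):

  H_0: rank C_0 − rank ∂_1 = 4 − 0 = 4, and there is no ∂_1, so H_0 = Z^4.

(K is a triangulation of a set of 4 points.)

H_0 ≅ Z^4.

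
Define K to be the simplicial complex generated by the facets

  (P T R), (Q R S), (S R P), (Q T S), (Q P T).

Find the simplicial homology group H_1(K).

We work with the vertex ordering P < Q < R < S < T. The simplices of K, each written with vertices in increasing order, are:

  0-simplices (5): P, Q, R, S, T
  1-simplices (10): PQ, PR, PS, PT, QR, QS, QT, RS, RT, ST
  2-simplices (5): PQT, PRS, PRT, QRS, QST

Hence C_0 ≅ Z^5, C_1 ≅ Z^10, C_2 ≅ Z^5.

∂_1: C_1 → C_0 maps an edge to its endpoints' difference, ∂[p,q] = q − p. For instance
  ∂PT = T − P.
This gives a 5×10 integer matrix of rank 4; reducing to Smith normal form yields diagonal entries (1,1,1,1).

The boundary map ∂_2: C_2 → C_1 maps a triangle to the signed sum of its edges. For instance
  ∂PRS = RS − PS + PR,
  ∂PQT = QT − PT + PQ.
This gives a 10×5 integer matrix of rank 5; reducing to Smith normal form yields diagonal entries (1,1,1,1,1).

Now H_k = ker ∂_k / im ∂_{k+1}, so:

  H_1: rank ker ∂_1 − rank ∂_2 = (10 − 4) − 5 = 1, and the invariant factors of ∂_2 are all 1, so H_1 = Z.

(K is a triangulation of the Möbius band.)

H_1 = Z.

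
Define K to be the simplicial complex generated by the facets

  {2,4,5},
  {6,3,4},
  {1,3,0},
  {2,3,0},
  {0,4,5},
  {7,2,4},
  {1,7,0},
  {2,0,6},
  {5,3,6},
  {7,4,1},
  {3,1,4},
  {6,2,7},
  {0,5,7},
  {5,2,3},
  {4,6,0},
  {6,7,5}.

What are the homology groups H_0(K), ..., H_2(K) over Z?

Take the total order 0 < 1 < 2 < 3 < 4 < 5 < 6 < 7 on the vertex set. Then K (dimension 2) consists of the simplices:

  0-simplices (8): [0], [1], [2], [3], [4], [5], [6], [7]
  1-simplices (24): (24 of them)
  2-simplices (16): [0,1,3], [0,1,7], [0,2,3], [0,2,6], [0,4,5], [0,4,6], [0,5,7], [1,3,4], [1,4,7], [2,3,5], [2,4,5], [2,4,7], [2,6,7], [3,4,6], [3,5,6], [5,6,7]

so the chain groups are C_0 ≅ Z^8, C_1 ≅ Z^24, C_2 ≅ Z^16.

Boundary ∂_1: C_1 → C_0 is given by ∂[p,q] = [q] − [p].
The 8×24 boundary matrix has rank 7 and Smith normal form diag(1,1,1,1,1,1,1).

Boundary ∂_2: C_2 → C_1 acts by ∂[p,q,r] = [q,r] − [p,r] + [p,q]. For instance
  ∂[1,3,4] = [3,4] − [1,4] + [1,3],
  ∂[5,6,7] = [6,7] − [5,7] + [5,6].
The 24×16 boundary matrix has rank 15 and Smith normal form diag(1,1,1,1,1,1,1,1,1,1,1,1,1,1,1).

Computing H_k = (kernel of ∂_k) / (image of ∂_{k+1}):

  H_0: rank C_0 − rank ∂_1 = 8 − 7 = 1, and the invariant factors of ∂_1 are all 1, so H_0 ≅ Z.
  H_1: rank ker ∂_1 − rank ∂_2 = (24 − 7) − 15 = 2, and the invariant factors of ∂_2 are all 1, so H_1 ≅ Z^2.
  H_2: rank ker ∂_2 − rank ∂_3 = (16 − 15) − 0 = 1, and there is no ∂_3, so H_2 ≅ Z.

As a check, the Euler characteristic is 8 − 24 + 16 = 0, which agrees with 1 − 2 + 1 = 0.

H_0 = Z,  H_1 = Z^2,  H_2 = Z.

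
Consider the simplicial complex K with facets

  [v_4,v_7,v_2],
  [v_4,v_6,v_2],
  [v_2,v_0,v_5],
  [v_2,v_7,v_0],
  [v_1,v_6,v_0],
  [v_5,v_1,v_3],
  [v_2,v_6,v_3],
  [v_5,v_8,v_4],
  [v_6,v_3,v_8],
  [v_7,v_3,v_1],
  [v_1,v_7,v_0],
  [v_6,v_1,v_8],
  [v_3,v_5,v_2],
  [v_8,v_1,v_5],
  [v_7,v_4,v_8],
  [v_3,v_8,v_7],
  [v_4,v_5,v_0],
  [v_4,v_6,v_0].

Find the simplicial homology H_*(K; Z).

K has 9 vertices, 27 edges, 18 triangles.
rank ∂_0 = 0, rank ∂_1 = 8 ⇒ b_0 = 9 − 0 − 8 = 1; all invariant factors of ∂_1 are 1 so no torsion. So H_0 ≅ Z.
rank ∂_1 = 8, rank ∂_2 = 18 ⇒ b_1 = 27 − 8 − 18 = 1; ∂_2 has invariant factor(s) [2] giving torsion. So H_1 ≅ Z ⊕ Z/2Z.
rank ∂_2 = 18, rank ∂_3 = 0 ⇒ b_2 = 18 − 18 − 0 = 0. So H_2 ≅ 0.

H_0 ≅ Z,  H_1 ≅ Z ⊕ Z/2Z,  H_2 = 0.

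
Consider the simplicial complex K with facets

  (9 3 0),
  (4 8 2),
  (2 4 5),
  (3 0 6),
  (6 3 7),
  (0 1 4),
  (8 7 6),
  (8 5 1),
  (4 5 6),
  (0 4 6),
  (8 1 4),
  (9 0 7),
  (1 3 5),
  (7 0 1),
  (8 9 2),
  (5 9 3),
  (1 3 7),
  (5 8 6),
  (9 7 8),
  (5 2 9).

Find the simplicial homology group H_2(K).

H_2 ≅ 0.

We work with the vertex ordering 0 < 1 < 2 < 3 < 4 < 5 < 6 < 7 < 8 < 9. The simplices of K, each written with vertices in increasing order, are:

  0-simplices (10): [0], [1], [2], [3], [4], [5], [6], [7], [8], [9]
  1-simplices (30): (30 of them)
  2-simplices (20): (20 of them)

so the chain groups are C_0 ≅ Z^10, C_1 ≅ Z^30, C_2 ≅ Z^20.

Boundary ∂_1: C_1 → C_0 is given by ∂[p,q] = [q] − [p]. For instance
  ∂[0,4] = [4] − [0].
As a 10×30 matrix over Z this has rank 9, with invariant factors (1,1,1,1,1,1,1,1,1).

Boundary ∂_2: C_2 → C_1 sends each 2-simplex [p,q,r] to [q,r] − [p,r] + [p,q]. For instance
  ∂[0,1,7] = [1,7] − [0,7] + [0,1],
  ∂[1,3,7] = [3,7] − [1,7] + [1,3].
The resulting 30×20 matrix has rank 20, and its Smith normal form has invariant factors (1,1,1,1,1,1,1,1,1,1,1,1,1,1,1,1,1,1,1,2).

Reading off H_k = ker ∂_k / im ∂_{k+1}:

  H_2: rank ker ∂_2 − rank ∂_3 = (20 − 20) − 0 = 0, and there is no ∂_3, so H_2 ≅ 0.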